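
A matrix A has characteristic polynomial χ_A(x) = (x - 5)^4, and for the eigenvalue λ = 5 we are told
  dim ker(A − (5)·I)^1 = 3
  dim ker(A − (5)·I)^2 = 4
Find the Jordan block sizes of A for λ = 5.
Block sizes for λ = 5: [2, 1, 1]

From the dimensions of kernels of powers, the number of Jordan blocks of size at least j is d_j − d_{j−1} where d_j = dim ker(N^j) (with d_0 = 0). Computing the differences gives [3, 1].
The number of blocks of size exactly k is (#blocks of size ≥ k) − (#blocks of size ≥ k + 1), so the partition is: 2 block(s) of size 1, 1 block(s) of size 2.
In nonincreasing order the block sizes are [2, 1, 1].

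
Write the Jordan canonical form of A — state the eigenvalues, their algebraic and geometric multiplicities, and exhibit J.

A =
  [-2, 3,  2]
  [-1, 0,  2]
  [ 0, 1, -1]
J_3(-1)

The characteristic polynomial is
  det(x·I − A) = x^3 + 3*x^2 + 3*x + 1 = (x + 1)^3

Eigenvalues and multiplicities (the geometric multiplicity of λ is n − rank(A − λI), which equals the number of Jordan blocks for λ):
  λ = -1: algebraic multiplicity = 3, geometric multiplicity = 1

Determining the block sizes for each eigenvalue:
  λ = -1: one block (gm = 1), so the single block has size am = 3 → block sizes [3]

Assembling the blocks gives a Jordan form
J =
  [-1,  1,  0]
  [ 0, -1,  1]
  [ 0,  0, -1]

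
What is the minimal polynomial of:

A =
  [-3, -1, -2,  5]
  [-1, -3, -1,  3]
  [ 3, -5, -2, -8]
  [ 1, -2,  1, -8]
x^4 + 16*x^3 + 94*x^2 + 240*x + 225

The characteristic polynomial is χ_A(x) = (x + 3)^2*(x + 5)^2, so the eigenvalues are known. The minimal polynomial is
  m_A(x) = Π_λ (x − λ)^{k_λ}
where k_λ is the size of the *largest* Jordan block for λ (equivalently, the smallest k with (A − λI)^k v = 0 for every generalised eigenvector v of λ).

  λ = -5: largest Jordan block has size 2, contributing (x + 5)^2
  λ = -3: largest Jordan block has size 2, contributing (x + 3)^2

So m_A(x) = (x + 3)^2*(x + 5)^2 = x^4 + 16*x^3 + 94*x^2 + 240*x + 225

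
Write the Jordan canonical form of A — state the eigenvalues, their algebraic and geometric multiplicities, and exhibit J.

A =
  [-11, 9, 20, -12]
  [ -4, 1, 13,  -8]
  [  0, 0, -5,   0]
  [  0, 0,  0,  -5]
J_3(-5) ⊕ J_1(-5)

The characteristic polynomial is
  det(x·I − A) = x^4 + 20*x^3 + 150*x^2 + 500*x + 625 = (x + 5)^4

Eigenvalues and multiplicities (the geometric multiplicity of λ is n − rank(A − λI), which equals the number of Jordan blocks for λ):
  λ = -5: algebraic multiplicity = 4, geometric multiplicity = 2

Determining the block sizes for each eigenvalue:
  λ = -5: with am = 4 and gm = 2, the partition is not yet determined (e.g. several partitions of 4 into 2 parts exist). Let N = A − (-5)·I. Computing rank(N^1) = 2, rank(N^2) = 1, rank(N^3) = 0; the number of blocks of size ≥ j is rank(N^{j−1}) − rank(N^j), giving [2, 1, 1]. So we have 1 block(s) of size 3, 1 block(s) of size 1 → block sizes [3, 1]

Assembling the blocks gives a Jordan form
J =
  [-5,  1,  0,  0]
  [ 0, -5,  1,  0]
  [ 0,  0, -5,  0]
  [ 0,  0,  0, -5]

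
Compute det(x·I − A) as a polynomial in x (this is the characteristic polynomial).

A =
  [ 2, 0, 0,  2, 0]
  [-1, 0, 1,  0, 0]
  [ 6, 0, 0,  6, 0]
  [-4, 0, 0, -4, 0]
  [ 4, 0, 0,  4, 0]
x^5 + 2*x^4

Expanding det(x·I − A) (e.g. by cofactor expansion or by noting that A is similar to its Jordan form J, which has the same characteristic polynomial as A) gives
  χ_A(x) = x^5 + 2*x^4
which factors as x^4*(x + 2). The eigenvalues (with algebraic multiplicities) are λ = -2 with multiplicity 1, λ = 0 with multiplicity 4.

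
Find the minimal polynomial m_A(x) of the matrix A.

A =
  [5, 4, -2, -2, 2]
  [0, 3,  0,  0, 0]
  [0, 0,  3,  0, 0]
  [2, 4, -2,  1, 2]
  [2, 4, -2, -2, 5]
x^2 - 8*x + 15

The characteristic polynomial is χ_A(x) = (x - 5)*(x - 3)^4, so the eigenvalues are known. The minimal polynomial is
  m_A(x) = Π_λ (x − λ)^{k_λ}
where k_λ is the size of the *largest* Jordan block for λ (equivalently, the smallest k with (A − λI)^k v = 0 for every generalised eigenvector v of λ).

  λ = 3: largest Jordan block has size 1, contributing (x − 3)
  λ = 5: largest Jordan block has size 1, contributing (x − 5)

So m_A(x) = (x - 5)*(x - 3) = x^2 - 8*x + 15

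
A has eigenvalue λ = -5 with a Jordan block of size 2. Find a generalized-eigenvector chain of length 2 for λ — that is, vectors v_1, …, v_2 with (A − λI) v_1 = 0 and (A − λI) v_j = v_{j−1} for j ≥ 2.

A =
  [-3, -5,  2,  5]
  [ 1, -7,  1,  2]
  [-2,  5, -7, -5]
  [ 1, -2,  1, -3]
A Jordan chain for λ = -5 of length 2:
v_1 = (2, 1, -2, 1)ᵀ
v_2 = (1, 0, 0, 0)ᵀ

Let N = A − (-5)·I. We want v_2 with N^2 v_2 = 0 but N^1 v_2 ≠ 0; then v_{j-1} := N · v_j for j = 2, …, 2.

Pick v_2 = (1, 0, 0, 0)ᵀ.
Then v_1 = N · v_2 = (2, 1, -2, 1)ᵀ.

Sanity check: (A − (-5)·I) v_1 = (0, 0, 0, 0)ᵀ = 0. ✓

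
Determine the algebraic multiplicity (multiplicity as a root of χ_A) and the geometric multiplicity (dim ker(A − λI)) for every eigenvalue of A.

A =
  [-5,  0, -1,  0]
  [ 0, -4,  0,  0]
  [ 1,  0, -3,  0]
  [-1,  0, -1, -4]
λ = -4: alg = 4, geom = 3

Step 1 — factor the characteristic polynomial to read off the algebraic multiplicities:
  χ_A(x) = (x + 4)^4

Step 2 — compute geometric multiplicities via the rank-nullity identity g(λ) = n − rank(A − λI):
  rank(A − (-4)·I) = 1, so dim ker(A − (-4)·I) = n − 1 = 3

Summary:
  λ = -4: algebraic multiplicity = 4, geometric multiplicity = 3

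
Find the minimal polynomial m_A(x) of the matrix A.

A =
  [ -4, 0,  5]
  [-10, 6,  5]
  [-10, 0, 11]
x^2 - 7*x + 6

The characteristic polynomial is χ_A(x) = (x - 6)^2*(x - 1), so the eigenvalues are known. The minimal polynomial is
  m_A(x) = Π_λ (x − λ)^{k_λ}
where k_λ is the size of the *largest* Jordan block for λ (equivalently, the smallest k with (A − λI)^k v = 0 for every generalised eigenvector v of λ).

  λ = 1: largest Jordan block has size 1, contributing (x − 1)
  λ = 6: largest Jordan block has size 1, contributing (x − 6)

So m_A(x) = (x - 6)*(x - 1) = x^2 - 7*x + 6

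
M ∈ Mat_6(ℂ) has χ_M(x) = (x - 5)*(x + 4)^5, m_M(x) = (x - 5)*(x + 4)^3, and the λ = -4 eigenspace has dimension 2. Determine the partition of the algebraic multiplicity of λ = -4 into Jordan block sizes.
Block sizes for λ = -4: [3, 2]

Step 1 — from the characteristic polynomial, algebraic multiplicity of λ = -4 is 5. From dim ker(M − (-4)·I) = 2, there are exactly 2 Jordan blocks for λ = -4.
Step 2 — from the minimal polynomial, the factor (x + 4)^3 tells us the largest block for λ = -4 has size 3.
Step 3 — with total size 5, 2 blocks, and largest block 3, the block sizes (in nonincreasing order) are [3, 2].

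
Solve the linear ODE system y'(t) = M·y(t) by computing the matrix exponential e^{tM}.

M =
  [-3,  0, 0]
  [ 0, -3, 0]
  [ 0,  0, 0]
e^{tM} =
  [exp(-3*t), 0, 0]
  [0, exp(-3*t), 0]
  [0, 0, 1]

Strategy: write M = P · J · P⁻¹ where J is a Jordan canonical form, so e^{tM} = P · e^{tJ} · P⁻¹, and e^{tJ} can be computed block-by-block.

M has Jordan form
J =
  [-3,  0, 0]
  [ 0, -3, 0]
  [ 0,  0, 0]
(up to reordering of blocks).

Per-block formulas:
  For a 1×1 block at λ = -3: exp(t · [-3]) = [e^(-3t)].
  For a 1×1 block at λ = 0: exp(t · [0]) = [e^(0t)].

After assembling e^{tJ} and conjugating by P, we get:

e^{tM} =
  [exp(-3*t), 0, 0]
  [0, exp(-3*t), 0]
  [0, 0, 1]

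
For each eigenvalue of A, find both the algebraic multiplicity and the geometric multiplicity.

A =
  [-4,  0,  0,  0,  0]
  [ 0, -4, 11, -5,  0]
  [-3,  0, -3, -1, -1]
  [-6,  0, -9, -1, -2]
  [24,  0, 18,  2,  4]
λ = -4: alg = 2, geom = 2; λ = 0: alg = 3, geom = 1

Step 1 — factor the characteristic polynomial to read off the algebraic multiplicities:
  χ_A(x) = x^3*(x + 4)^2

Step 2 — compute geometric multiplicities via the rank-nullity identity g(λ) = n − rank(A − λI):
  rank(A − (-4)·I) = 3, so dim ker(A − (-4)·I) = n − 3 = 2
  rank(A − (0)·I) = 4, so dim ker(A − (0)·I) = n − 4 = 1

Summary:
  λ = -4: algebraic multiplicity = 2, geometric multiplicity = 2
  λ = 0: algebraic multiplicity = 3, geometric multiplicity = 1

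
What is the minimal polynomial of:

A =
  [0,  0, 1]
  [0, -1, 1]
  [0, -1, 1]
x^3

The characteristic polynomial is χ_A(x) = x^3, so the eigenvalues are known. The minimal polynomial is
  m_A(x) = Π_λ (x − λ)^{k_λ}
where k_λ is the size of the *largest* Jordan block for λ (equivalently, the smallest k with (A − λI)^k v = 0 for every generalised eigenvector v of λ).

  λ = 0: largest Jordan block has size 3, contributing (x − 0)^3

So m_A(x) = x^3 = x^3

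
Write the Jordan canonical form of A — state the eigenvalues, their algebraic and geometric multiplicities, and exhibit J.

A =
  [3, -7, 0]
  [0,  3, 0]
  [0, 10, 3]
J_2(3) ⊕ J_1(3)

The characteristic polynomial is
  det(x·I − A) = x^3 - 9*x^2 + 27*x - 27 = (x - 3)^3

Eigenvalues and multiplicities (the geometric multiplicity of λ is n − rank(A − λI), which equals the number of Jordan blocks for λ):
  λ = 3: algebraic multiplicity = 3, geometric multiplicity = 2

Determining the block sizes for each eigenvalue:
  λ = 3: 2 blocks summing to 3 forces exactly one block of size 2 and the rest size 1 → block sizes [2, 1]

Assembling the blocks gives a Jordan form
J =
  [3, 1, 0]
  [0, 3, 0]
  [0, 0, 3]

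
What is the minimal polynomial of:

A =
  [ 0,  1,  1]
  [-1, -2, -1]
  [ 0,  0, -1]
x^2 + 2*x + 1

The characteristic polynomial is χ_A(x) = (x + 1)^3, so the eigenvalues are known. The minimal polynomial is
  m_A(x) = Π_λ (x − λ)^{k_λ}
where k_λ is the size of the *largest* Jordan block for λ (equivalently, the smallest k with (A − λI)^k v = 0 for every generalised eigenvector v of λ).

  λ = -1: largest Jordan block has size 2, contributing (x + 1)^2

So m_A(x) = (x + 1)^2 = x^2 + 2*x + 1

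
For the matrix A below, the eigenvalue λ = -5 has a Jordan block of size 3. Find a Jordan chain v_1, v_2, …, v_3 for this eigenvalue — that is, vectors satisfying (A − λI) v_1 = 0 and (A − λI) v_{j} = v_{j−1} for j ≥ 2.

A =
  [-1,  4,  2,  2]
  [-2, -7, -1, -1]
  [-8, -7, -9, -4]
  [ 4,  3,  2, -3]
A Jordan chain for λ = -5 of length 3:
v_1 = (0, 0, -2, 2)ᵀ
v_2 = (4, -2, -8, 4)ᵀ
v_3 = (1, 0, 0, 0)ᵀ

Let N = A − (-5)·I. We want v_3 with N^3 v_3 = 0 but N^2 v_3 ≠ 0; then v_{j-1} := N · v_j for j = 3, …, 2.

Pick v_3 = (1, 0, 0, 0)ᵀ.
Then v_2 = N · v_3 = (4, -2, -8, 4)ᵀ.
Then v_1 = N · v_2 = (0, 0, -2, 2)ᵀ.

Sanity check: (A − (-5)·I) v_1 = (0, 0, 0, 0)ᵀ = 0. ✓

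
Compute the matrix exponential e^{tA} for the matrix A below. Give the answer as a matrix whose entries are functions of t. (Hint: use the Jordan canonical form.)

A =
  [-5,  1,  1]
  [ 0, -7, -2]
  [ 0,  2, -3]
e^{tA} =
  [exp(-5*t), t*exp(-5*t), t*exp(-5*t)]
  [0, -2*t*exp(-5*t) + exp(-5*t), -2*t*exp(-5*t)]
  [0, 2*t*exp(-5*t), 2*t*exp(-5*t) + exp(-5*t)]

Strategy: write A = P · J · P⁻¹ where J is a Jordan canonical form, so e^{tA} = P · e^{tJ} · P⁻¹, and e^{tJ} can be computed block-by-block.

A has Jordan form
J =
  [-5,  1,  0]
  [ 0, -5,  0]
  [ 0,  0, -5]
(up to reordering of blocks).

Per-block formulas:
  For a 2×2 Jordan block J_2(-5): exp(t · J_2(-5)) = e^(-5t)·(I + t·N), where N is the 2×2 nilpotent shift.
  For a 1×1 block at λ = -5: exp(t · [-5]) = [e^(-5t)].

After assembling e^{tJ} and conjugating by P, we get:

e^{tA} =
  [exp(-5*t), t*exp(-5*t), t*exp(-5*t)]
  [0, -2*t*exp(-5*t) + exp(-5*t), -2*t*exp(-5*t)]
  [0, 2*t*exp(-5*t), 2*t*exp(-5*t) + exp(-5*t)]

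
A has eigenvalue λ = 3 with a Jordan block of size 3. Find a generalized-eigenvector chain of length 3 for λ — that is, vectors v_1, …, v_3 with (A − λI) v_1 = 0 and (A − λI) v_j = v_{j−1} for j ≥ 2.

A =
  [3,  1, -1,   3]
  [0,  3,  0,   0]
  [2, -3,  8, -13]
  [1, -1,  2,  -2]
A Jordan chain for λ = 3 of length 3:
v_1 = (1, 0, -3, -1)ᵀ
v_2 = (0, 0, 2, 1)ᵀ
v_3 = (1, 0, 0, 0)ᵀ

Let N = A − (3)·I. We want v_3 with N^3 v_3 = 0 but N^2 v_3 ≠ 0; then v_{j-1} := N · v_j for j = 3, …, 2.

Pick v_3 = (1, 0, 0, 0)ᵀ.
Then v_2 = N · v_3 = (0, 0, 2, 1)ᵀ.
Then v_1 = N · v_2 = (1, 0, -3, -1)ᵀ.

Sanity check: (A − (3)·I) v_1 = (0, 0, 0, 0)ᵀ = 0. ✓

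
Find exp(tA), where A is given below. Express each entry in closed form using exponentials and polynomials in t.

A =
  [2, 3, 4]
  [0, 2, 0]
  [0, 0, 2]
e^{tA} =
  [exp(2*t), 3*t*exp(2*t), 4*t*exp(2*t)]
  [0, exp(2*t), 0]
  [0, 0, exp(2*t)]

Strategy: write A = P · J · P⁻¹ where J is a Jordan canonical form, so e^{tA} = P · e^{tJ} · P⁻¹, and e^{tJ} can be computed block-by-block.

A has Jordan form
J =
  [2, 1, 0]
  [0, 2, 0]
  [0, 0, 2]
(up to reordering of blocks).

Per-block formulas:
  For a 2×2 Jordan block J_2(2): exp(t · J_2(2)) = e^(2t)·(I + t·N), where N is the 2×2 nilpotent shift.
  For a 1×1 block at λ = 2: exp(t · [2]) = [e^(2t)].

After assembling e^{tJ} and conjugating by P, we get:

e^{tA} =
  [exp(2*t), 3*t*exp(2*t), 4*t*exp(2*t)]
  [0, exp(2*t), 0]
  [0, 0, exp(2*t)]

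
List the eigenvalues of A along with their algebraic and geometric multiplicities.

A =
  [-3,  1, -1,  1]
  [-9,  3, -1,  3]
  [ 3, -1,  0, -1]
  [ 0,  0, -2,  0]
λ = 0: alg = 4, geom = 2

Step 1 — factor the characteristic polynomial to read off the algebraic multiplicities:
  χ_A(x) = x^4

Step 2 — compute geometric multiplicities via the rank-nullity identity g(λ) = n − rank(A − λI):
  rank(A − (0)·I) = 2, so dim ker(A − (0)·I) = n − 2 = 2

Summary:
  λ = 0: algebraic multiplicity = 4, geometric multiplicity = 2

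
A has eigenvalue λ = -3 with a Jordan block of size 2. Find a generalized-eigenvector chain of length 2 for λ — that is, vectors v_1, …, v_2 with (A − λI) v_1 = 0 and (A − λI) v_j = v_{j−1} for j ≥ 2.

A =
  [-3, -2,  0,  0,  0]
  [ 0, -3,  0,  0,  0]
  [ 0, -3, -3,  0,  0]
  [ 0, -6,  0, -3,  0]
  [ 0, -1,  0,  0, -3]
A Jordan chain for λ = -3 of length 2:
v_1 = (-2, 0, -3, -6, -1)ᵀ
v_2 = (0, 1, 0, 0, 0)ᵀ

Let N = A − (-3)·I. We want v_2 with N^2 v_2 = 0 but N^1 v_2 ≠ 0; then v_{j-1} := N · v_j for j = 2, …, 2.

Pick v_2 = (0, 1, 0, 0, 0)ᵀ.
Then v_1 = N · v_2 = (-2, 0, -3, -6, -1)ᵀ.

Sanity check: (A − (-3)·I) v_1 = (0, 0, 0, 0, 0)ᵀ = 0. ✓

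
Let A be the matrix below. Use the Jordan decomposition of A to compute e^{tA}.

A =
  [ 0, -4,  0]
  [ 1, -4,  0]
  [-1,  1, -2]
e^{tA} =
  [2*t*exp(-2*t) + exp(-2*t), -4*t*exp(-2*t), 0]
  [t*exp(-2*t), -2*t*exp(-2*t) + exp(-2*t), 0]
  [-t^2*exp(-2*t)/2 - t*exp(-2*t), t^2*exp(-2*t) + t*exp(-2*t), exp(-2*t)]

Strategy: write A = P · J · P⁻¹ where J is a Jordan canonical form, so e^{tA} = P · e^{tJ} · P⁻¹, and e^{tJ} can be computed block-by-block.

A has Jordan form
J =
  [-2,  1,  0]
  [ 0, -2,  1]
  [ 0,  0, -2]
(up to reordering of blocks).

Per-block formulas:
  For a 3×3 Jordan block J_3(-2): exp(t · J_3(-2)) = e^(-2t)·(I + t·N + (t^2/2)·N^2), where N is the 3×3 nilpotent shift.

After assembling e^{tJ} and conjugating by P, we get:

e^{tA} =
  [2*t*exp(-2*t) + exp(-2*t), -4*t*exp(-2*t), 0]
  [t*exp(-2*t), -2*t*exp(-2*t) + exp(-2*t), 0]
  [-t^2*exp(-2*t)/2 - t*exp(-2*t), t^2*exp(-2*t) + t*exp(-2*t), exp(-2*t)]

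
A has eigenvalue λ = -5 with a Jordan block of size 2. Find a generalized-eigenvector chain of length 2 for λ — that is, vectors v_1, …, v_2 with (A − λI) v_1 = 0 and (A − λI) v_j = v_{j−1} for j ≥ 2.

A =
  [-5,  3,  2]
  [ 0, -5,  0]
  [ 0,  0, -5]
A Jordan chain for λ = -5 of length 2:
v_1 = (3, 0, 0)ᵀ
v_2 = (0, 1, 0)ᵀ

Let N = A − (-5)·I. We want v_2 with N^2 v_2 = 0 but N^1 v_2 ≠ 0; then v_{j-1} := N · v_j for j = 2, …, 2.

Pick v_2 = (0, 1, 0)ᵀ.
Then v_1 = N · v_2 = (3, 0, 0)ᵀ.

Sanity check: (A − (-5)·I) v_1 = (0, 0, 0)ᵀ = 0. ✓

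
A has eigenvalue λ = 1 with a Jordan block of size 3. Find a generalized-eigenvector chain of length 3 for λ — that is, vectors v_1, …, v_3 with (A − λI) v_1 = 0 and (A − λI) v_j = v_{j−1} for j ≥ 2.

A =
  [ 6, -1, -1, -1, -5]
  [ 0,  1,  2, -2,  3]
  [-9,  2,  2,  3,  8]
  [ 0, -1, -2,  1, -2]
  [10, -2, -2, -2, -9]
A Jordan chain for λ = 1 of length 3:
v_1 = (0, 2, -1, -1, 0)ᵀ
v_2 = (0, 3, -1, -2, 0)ᵀ
v_3 = (1, 0, 0, 0, 1)ᵀ

Let N = A − (1)·I. We want v_3 with N^3 v_3 = 0 but N^2 v_3 ≠ 0; then v_{j-1} := N · v_j for j = 3, …, 2.

Pick v_3 = (1, 0, 0, 0, 1)ᵀ.
Then v_2 = N · v_3 = (0, 3, -1, -2, 0)ᵀ.
Then v_1 = N · v_2 = (0, 2, -1, -1, 0)ᵀ.

Sanity check: (A − (1)·I) v_1 = (0, 0, 0, 0, 0)ᵀ = 0. ✓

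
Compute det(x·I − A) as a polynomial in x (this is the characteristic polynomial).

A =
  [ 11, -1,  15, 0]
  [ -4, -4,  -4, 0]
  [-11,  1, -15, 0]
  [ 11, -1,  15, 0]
x^4 + 8*x^3 + 16*x^2

Expanding det(x·I − A) (e.g. by cofactor expansion or by noting that A is similar to its Jordan form J, which has the same characteristic polynomial as A) gives
  χ_A(x) = x^4 + 8*x^3 + 16*x^2
which factors as x^2*(x + 4)^2. The eigenvalues (with algebraic multiplicities) are λ = -4 with multiplicity 2, λ = 0 with multiplicity 2.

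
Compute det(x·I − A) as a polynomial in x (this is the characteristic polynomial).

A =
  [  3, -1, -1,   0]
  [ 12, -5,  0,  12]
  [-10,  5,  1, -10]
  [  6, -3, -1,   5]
x^4 - 4*x^3 + 6*x^2 - 4*x + 1

Expanding det(x·I − A) (e.g. by cofactor expansion or by noting that A is similar to its Jordan form J, which has the same characteristic polynomial as A) gives
  χ_A(x) = x^4 - 4*x^3 + 6*x^2 - 4*x + 1
which factors as (x - 1)^4. The eigenvalues (with algebraic multiplicities) are λ = 1 with multiplicity 4.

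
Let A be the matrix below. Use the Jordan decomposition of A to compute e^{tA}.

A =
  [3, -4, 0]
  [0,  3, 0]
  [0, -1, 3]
e^{tA} =
  [exp(3*t), -4*t*exp(3*t), 0]
  [0, exp(3*t), 0]
  [0, -t*exp(3*t), exp(3*t)]

Strategy: write A = P · J · P⁻¹ where J is a Jordan canonical form, so e^{tA} = P · e^{tJ} · P⁻¹, and e^{tJ} can be computed block-by-block.

A has Jordan form
J =
  [3, 1, 0]
  [0, 3, 0]
  [0, 0, 3]
(up to reordering of blocks).

Per-block formulas:
  For a 2×2 Jordan block J_2(3): exp(t · J_2(3)) = e^(3t)·(I + t·N), where N is the 2×2 nilpotent shift.
  For a 1×1 block at λ = 3: exp(t · [3]) = [e^(3t)].

After assembling e^{tJ} and conjugating by P, we get:

e^{tA} =
  [exp(3*t), -4*t*exp(3*t), 0]
  [0, exp(3*t), 0]
  [0, -t*exp(3*t), exp(3*t)]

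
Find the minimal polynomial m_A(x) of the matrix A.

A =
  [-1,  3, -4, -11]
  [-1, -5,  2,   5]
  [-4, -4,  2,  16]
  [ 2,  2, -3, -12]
x^3 + 12*x^2 + 48*x + 64

The characteristic polynomial is χ_A(x) = (x + 4)^4, so the eigenvalues are known. The minimal polynomial is
  m_A(x) = Π_λ (x − λ)^{k_λ}
where k_λ is the size of the *largest* Jordan block for λ (equivalently, the smallest k with (A − λI)^k v = 0 for every generalised eigenvector v of λ).

  λ = -4: largest Jordan block has size 3, contributing (x + 4)^3

So m_A(x) = (x + 4)^3 = x^3 + 12*x^2 + 48*x + 64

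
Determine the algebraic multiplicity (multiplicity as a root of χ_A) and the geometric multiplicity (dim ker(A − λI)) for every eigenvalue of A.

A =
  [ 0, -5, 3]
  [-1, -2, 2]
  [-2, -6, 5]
λ = 1: alg = 3, geom = 1

Step 1 — factor the characteristic polynomial to read off the algebraic multiplicities:
  χ_A(x) = (x - 1)^3

Step 2 — compute geometric multiplicities via the rank-nullity identity g(λ) = n − rank(A − λI):
  rank(A − (1)·I) = 2, so dim ker(A − (1)·I) = n − 2 = 1

Summary:
  λ = 1: algebraic multiplicity = 3, geometric multiplicity = 1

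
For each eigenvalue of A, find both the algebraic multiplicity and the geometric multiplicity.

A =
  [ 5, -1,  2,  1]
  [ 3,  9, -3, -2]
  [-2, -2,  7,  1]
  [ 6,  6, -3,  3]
λ = 6: alg = 4, geom = 2

Step 1 — factor the characteristic polynomial to read off the algebraic multiplicities:
  χ_A(x) = (x - 6)^4

Step 2 — compute geometric multiplicities via the rank-nullity identity g(λ) = n − rank(A − λI):
  rank(A − (6)·I) = 2, so dim ker(A − (6)·I) = n − 2 = 2

Summary:
  λ = 6: algebraic multiplicity = 4, geometric multiplicity = 2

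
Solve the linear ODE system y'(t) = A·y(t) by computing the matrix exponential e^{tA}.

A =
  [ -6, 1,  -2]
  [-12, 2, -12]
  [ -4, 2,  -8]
e^{tA} =
  [-2*t*exp(-4*t) + exp(-4*t), t*exp(-4*t), -2*t*exp(-4*t)]
  [-12*t*exp(-4*t), 6*t*exp(-4*t) + exp(-4*t), -12*t*exp(-4*t)]
  [-4*t*exp(-4*t), 2*t*exp(-4*t), -4*t*exp(-4*t) + exp(-4*t)]

Strategy: write A = P · J · P⁻¹ where J is a Jordan canonical form, so e^{tA} = P · e^{tJ} · P⁻¹, and e^{tJ} can be computed block-by-block.

A has Jordan form
J =
  [-4,  1,  0]
  [ 0, -4,  0]
  [ 0,  0, -4]
(up to reordering of blocks).

Per-block formulas:
  For a 2×2 Jordan block J_2(-4): exp(t · J_2(-4)) = e^(-4t)·(I + t·N), where N is the 2×2 nilpotent shift.
  For a 1×1 block at λ = -4: exp(t · [-4]) = [e^(-4t)].

After assembling e^{tJ} and conjugating by P, we get:

e^{tA} =
  [-2*t*exp(-4*t) + exp(-4*t), t*exp(-4*t), -2*t*exp(-4*t)]
  [-12*t*exp(-4*t), 6*t*exp(-4*t) + exp(-4*t), -12*t*exp(-4*t)]
  [-4*t*exp(-4*t), 2*t*exp(-4*t), -4*t*exp(-4*t) + exp(-4*t)]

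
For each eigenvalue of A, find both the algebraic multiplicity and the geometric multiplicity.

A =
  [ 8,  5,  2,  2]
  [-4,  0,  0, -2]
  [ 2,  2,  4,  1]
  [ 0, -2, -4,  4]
λ = 4: alg = 4, geom = 2

Step 1 — factor the characteristic polynomial to read off the algebraic multiplicities:
  χ_A(x) = (x - 4)^4

Step 2 — compute geometric multiplicities via the rank-nullity identity g(λ) = n − rank(A − λI):
  rank(A − (4)·I) = 2, so dim ker(A − (4)·I) = n − 2 = 2

Summary:
  λ = 4: algebraic multiplicity = 4, geometric multiplicity = 2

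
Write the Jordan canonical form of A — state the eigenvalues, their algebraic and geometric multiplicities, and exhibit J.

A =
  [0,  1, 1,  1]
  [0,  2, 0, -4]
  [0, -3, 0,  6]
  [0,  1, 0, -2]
J_2(0) ⊕ J_2(0)

The characteristic polynomial is
  det(x·I − A) = x^4

Eigenvalues and multiplicities (the geometric multiplicity of λ is n − rank(A − λI), which equals the number of Jordan blocks for λ):
  λ = 0: algebraic multiplicity = 4, geometric multiplicity = 2

Determining the block sizes for each eigenvalue:
  λ = 0: with am = 4 and gm = 2, the partition is not yet determined (e.g. several partitions of 4 into 2 parts exist). Let N = A − (0)·I. Computing rank(N^1) = 2, rank(N^2) = 0; the number of blocks of size ≥ j is rank(N^{j−1}) − rank(N^j), giving [2, 2]. So we have 2 block(s) of size 2 → block sizes [2, 2]

Assembling the blocks gives a Jordan form
J =
  [0, 1, 0, 0]
  [0, 0, 0, 0]
  [0, 0, 0, 1]
  [0, 0, 0, 0]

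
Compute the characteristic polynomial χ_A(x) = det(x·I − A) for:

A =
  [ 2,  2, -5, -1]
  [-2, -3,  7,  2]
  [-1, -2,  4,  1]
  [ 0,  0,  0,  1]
x^4 - 4*x^3 + 6*x^2 - 4*x + 1

Expanding det(x·I − A) (e.g. by cofactor expansion or by noting that A is similar to its Jordan form J, which has the same characteristic polynomial as A) gives
  χ_A(x) = x^4 - 4*x^3 + 6*x^2 - 4*x + 1
which factors as (x - 1)^4. The eigenvalues (with algebraic multiplicities) are λ = 1 with multiplicity 4.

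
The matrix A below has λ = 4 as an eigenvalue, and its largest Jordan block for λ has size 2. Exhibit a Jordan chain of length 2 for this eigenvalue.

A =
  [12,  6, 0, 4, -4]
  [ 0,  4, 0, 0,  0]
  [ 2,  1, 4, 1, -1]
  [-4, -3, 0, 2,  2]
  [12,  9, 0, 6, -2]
A Jordan chain for λ = 4 of length 2:
v_1 = (8, 0, 2, -4, 12)ᵀ
v_2 = (1, 0, 0, 0, 0)ᵀ

Let N = A − (4)·I. We want v_2 with N^2 v_2 = 0 but N^1 v_2 ≠ 0; then v_{j-1} := N · v_j for j = 2, …, 2.

Pick v_2 = (1, 0, 0, 0, 0)ᵀ.
Then v_1 = N · v_2 = (8, 0, 2, -4, 12)ᵀ.

Sanity check: (A − (4)·I) v_1 = (0, 0, 0, 0, 0)ᵀ = 0. ✓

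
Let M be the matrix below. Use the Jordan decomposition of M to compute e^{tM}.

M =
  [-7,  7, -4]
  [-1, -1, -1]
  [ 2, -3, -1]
e^{tM} =
  [t^2*exp(-3*t)/2 - 4*t*exp(-3*t) + exp(-3*t), -t^2*exp(-3*t) + 7*t*exp(-3*t), t^2*exp(-3*t)/2 - 4*t*exp(-3*t)]
  [-t*exp(-3*t), 2*t*exp(-3*t) + exp(-3*t), -t*exp(-3*t)]
  [-t^2*exp(-3*t)/2 + 2*t*exp(-3*t), t^2*exp(-3*t) - 3*t*exp(-3*t), -t^2*exp(-3*t)/2 + 2*t*exp(-3*t) + exp(-3*t)]

Strategy: write M = P · J · P⁻¹ where J is a Jordan canonical form, so e^{tM} = P · e^{tJ} · P⁻¹, and e^{tJ} can be computed block-by-block.

M has Jordan form
J =
  [-3,  1,  0]
  [ 0, -3,  1]
  [ 0,  0, -3]
(up to reordering of blocks).

Per-block formulas:
  For a 3×3 Jordan block J_3(-3): exp(t · J_3(-3)) = e^(-3t)·(I + t·N + (t^2/2)·N^2), where N is the 3×3 nilpotent shift.

After assembling e^{tJ} and conjugating by P, we get:

e^{tM} =
  [t^2*exp(-3*t)/2 - 4*t*exp(-3*t) + exp(-3*t), -t^2*exp(-3*t) + 7*t*exp(-3*t), t^2*exp(-3*t)/2 - 4*t*exp(-3*t)]
  [-t*exp(-3*t), 2*t*exp(-3*t) + exp(-3*t), -t*exp(-3*t)]
  [-t^2*exp(-3*t)/2 + 2*t*exp(-3*t), t^2*exp(-3*t) - 3*t*exp(-3*t), -t^2*exp(-3*t)/2 + 2*t*exp(-3*t) + exp(-3*t)]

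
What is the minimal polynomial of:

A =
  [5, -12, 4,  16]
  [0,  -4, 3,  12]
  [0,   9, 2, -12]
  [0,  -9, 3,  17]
x^2 - 10*x + 25

The characteristic polynomial is χ_A(x) = (x - 5)^4, so the eigenvalues are known. The minimal polynomial is
  m_A(x) = Π_λ (x − λ)^{k_λ}
where k_λ is the size of the *largest* Jordan block for λ (equivalently, the smallest k with (A − λI)^k v = 0 for every generalised eigenvector v of λ).

  λ = 5: largest Jordan block has size 2, contributing (x − 5)^2

So m_A(x) = (x - 5)^2 = x^2 - 10*x + 25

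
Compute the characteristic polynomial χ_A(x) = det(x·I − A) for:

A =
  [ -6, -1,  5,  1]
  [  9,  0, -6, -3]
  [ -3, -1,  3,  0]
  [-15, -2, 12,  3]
x^4

Expanding det(x·I − A) (e.g. by cofactor expansion or by noting that A is similar to its Jordan form J, which has the same characteristic polynomial as A) gives
  χ_A(x) = x^4
which factors as x^4. The eigenvalues (with algebraic multiplicities) are λ = 0 with multiplicity 4.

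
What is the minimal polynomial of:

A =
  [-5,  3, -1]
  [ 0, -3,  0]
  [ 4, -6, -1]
x^2 + 6*x + 9

The characteristic polynomial is χ_A(x) = (x + 3)^3, so the eigenvalues are known. The minimal polynomial is
  m_A(x) = Π_λ (x − λ)^{k_λ}
where k_λ is the size of the *largest* Jordan block for λ (equivalently, the smallest k with (A − λI)^k v = 0 for every generalised eigenvector v of λ).

  λ = -3: largest Jordan block has size 2, contributing (x + 3)^2

So m_A(x) = (x + 3)^2 = x^2 + 6*x + 9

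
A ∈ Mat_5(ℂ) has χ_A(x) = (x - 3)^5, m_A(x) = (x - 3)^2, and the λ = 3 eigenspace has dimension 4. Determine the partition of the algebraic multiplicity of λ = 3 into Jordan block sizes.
Block sizes for λ = 3: [2, 1, 1, 1]

Step 1 — from the characteristic polynomial, algebraic multiplicity of λ = 3 is 5. From dim ker(A − (3)·I) = 4, there are exactly 4 Jordan blocks for λ = 3.
Step 2 — from the minimal polynomial, the factor (x − 3)^2 tells us the largest block for λ = 3 has size 2.
Step 3 — with total size 5, 4 blocks, and largest block 2, the block sizes (in nonincreasing order) are [2, 1, 1, 1].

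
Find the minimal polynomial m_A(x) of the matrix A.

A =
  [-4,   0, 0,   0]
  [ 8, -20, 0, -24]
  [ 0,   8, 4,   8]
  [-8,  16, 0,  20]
x^2 - 16

The characteristic polynomial is χ_A(x) = (x - 4)^2*(x + 4)^2, so the eigenvalues are known. The minimal polynomial is
  m_A(x) = Π_λ (x − λ)^{k_λ}
where k_λ is the size of the *largest* Jordan block for λ (equivalently, the smallest k with (A − λI)^k v = 0 for every generalised eigenvector v of λ).

  λ = -4: largest Jordan block has size 1, contributing (x + 4)
  λ = 4: largest Jordan block has size 1, contributing (x − 4)

So m_A(x) = (x - 4)*(x + 4) = x^2 - 16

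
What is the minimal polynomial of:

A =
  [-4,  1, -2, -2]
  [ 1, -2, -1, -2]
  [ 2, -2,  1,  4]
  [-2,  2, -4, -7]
x^3 + 9*x^2 + 27*x + 27

The characteristic polynomial is χ_A(x) = (x + 3)^4, so the eigenvalues are known. The minimal polynomial is
  m_A(x) = Π_λ (x − λ)^{k_λ}
where k_λ is the size of the *largest* Jordan block for λ (equivalently, the smallest k with (A − λI)^k v = 0 for every generalised eigenvector v of λ).

  λ = -3: largest Jordan block has size 3, contributing (x + 3)^3

So m_A(x) = (x + 3)^3 = x^3 + 9*x^2 + 27*x + 27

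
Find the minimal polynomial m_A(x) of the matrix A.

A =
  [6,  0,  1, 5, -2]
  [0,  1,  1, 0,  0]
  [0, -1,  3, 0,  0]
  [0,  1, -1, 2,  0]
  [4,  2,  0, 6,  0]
x^3 - 8*x^2 + 20*x - 16

The characteristic polynomial is χ_A(x) = (x - 4)*(x - 2)^4, so the eigenvalues are known. The minimal polynomial is
  m_A(x) = Π_λ (x − λ)^{k_λ}
where k_λ is the size of the *largest* Jordan block for λ (equivalently, the smallest k with (A − λI)^k v = 0 for every generalised eigenvector v of λ).

  λ = 2: largest Jordan block has size 2, contributing (x − 2)^2
  λ = 4: largest Jordan block has size 1, contributing (x − 4)

So m_A(x) = (x - 4)*(x - 2)^2 = x^3 - 8*x^2 + 20*x - 16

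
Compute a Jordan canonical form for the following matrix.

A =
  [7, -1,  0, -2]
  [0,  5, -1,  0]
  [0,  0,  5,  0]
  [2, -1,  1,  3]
J_3(5) ⊕ J_1(5)

The characteristic polynomial is
  det(x·I − A) = x^4 - 20*x^3 + 150*x^2 - 500*x + 625 = (x - 5)^4

Eigenvalues and multiplicities (the geometric multiplicity of λ is n − rank(A − λI), which equals the number of Jordan blocks for λ):
  λ = 5: algebraic multiplicity = 4, geometric multiplicity = 2

Determining the block sizes for each eigenvalue:
  λ = 5: with am = 4 and gm = 2, the partition is not yet determined (e.g. several partitions of 4 into 2 parts exist). Let N = A − (5)·I. Computing rank(N^1) = 2, rank(N^2) = 1, rank(N^3) = 0; the number of blocks of size ≥ j is rank(N^{j−1}) − rank(N^j), giving [2, 1, 1]. So we have 1 block(s) of size 3, 1 block(s) of size 1 → block sizes [3, 1]

Assembling the blocks gives a Jordan form
J =
  [5, 1, 0, 0]
  [0, 5, 1, 0]
  [0, 0, 5, 0]
  [0, 0, 0, 5]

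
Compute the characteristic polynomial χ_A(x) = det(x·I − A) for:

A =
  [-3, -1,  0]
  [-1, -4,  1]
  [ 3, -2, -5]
x^3 + 12*x^2 + 48*x + 64

Expanding det(x·I − A) (e.g. by cofactor expansion or by noting that A is similar to its Jordan form J, which has the same characteristic polynomial as A) gives
  χ_A(x) = x^3 + 12*x^2 + 48*x + 64
which factors as (x + 4)^3. The eigenvalues (with algebraic multiplicities) are λ = -4 with multiplicity 3.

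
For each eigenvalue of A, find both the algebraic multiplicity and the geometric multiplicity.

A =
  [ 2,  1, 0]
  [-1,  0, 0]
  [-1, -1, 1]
λ = 1: alg = 3, geom = 2

Step 1 — factor the characteristic polynomial to read off the algebraic multiplicities:
  χ_A(x) = (x - 1)^3

Step 2 — compute geometric multiplicities via the rank-nullity identity g(λ) = n − rank(A − λI):
  rank(A − (1)·I) = 1, so dim ker(A − (1)·I) = n − 1 = 2

Summary:
  λ = 1: algebraic multiplicity = 3, geometric multiplicity = 2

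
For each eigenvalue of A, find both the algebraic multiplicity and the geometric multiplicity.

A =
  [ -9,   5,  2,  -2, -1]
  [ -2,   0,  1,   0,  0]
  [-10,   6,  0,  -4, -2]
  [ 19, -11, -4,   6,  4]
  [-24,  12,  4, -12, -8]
λ = -3: alg = 1, geom = 1; λ = -2: alg = 4, geom = 2

Step 1 — factor the characteristic polynomial to read off the algebraic multiplicities:
  χ_A(x) = (x + 2)^4*(x + 3)

Step 2 — compute geometric multiplicities via the rank-nullity identity g(λ) = n − rank(A − λI):
  rank(A − (-3)·I) = 4, so dim ker(A − (-3)·I) = n − 4 = 1
  rank(A − (-2)·I) = 3, so dim ker(A − (-2)·I) = n − 3 = 2

Summary:
  λ = -3: algebraic multiplicity = 1, geometric multiplicity = 1
  λ = -2: algebraic multiplicity = 4, geometric multiplicity = 2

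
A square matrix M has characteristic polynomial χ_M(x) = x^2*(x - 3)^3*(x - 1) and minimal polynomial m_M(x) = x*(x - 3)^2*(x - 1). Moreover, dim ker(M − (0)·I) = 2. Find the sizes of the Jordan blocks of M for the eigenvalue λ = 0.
Block sizes for λ = 0: [1, 1]

Step 1 — from the characteristic polynomial, algebraic multiplicity of λ = 0 is 2. From dim ker(M − (0)·I) = 2, there are exactly 2 Jordan blocks for λ = 0.
Step 2 — from the minimal polynomial, the factor (x − 0) tells us the largest block for λ = 0 has size 1.
Step 3 — with total size 2, 2 blocks, and largest block 1, the block sizes (in nonincreasing order) are [1, 1].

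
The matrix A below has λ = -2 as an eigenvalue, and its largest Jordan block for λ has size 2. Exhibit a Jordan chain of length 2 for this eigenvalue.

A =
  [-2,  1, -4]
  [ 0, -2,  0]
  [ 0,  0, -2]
A Jordan chain for λ = -2 of length 2:
v_1 = (1, 0, 0)ᵀ
v_2 = (0, 1, 0)ᵀ

Let N = A − (-2)·I. We want v_2 with N^2 v_2 = 0 but N^1 v_2 ≠ 0; then v_{j-1} := N · v_j for j = 2, …, 2.

Pick v_2 = (0, 1, 0)ᵀ.
Then v_1 = N · v_2 = (1, 0, 0)ᵀ.

Sanity check: (A − (-2)·I) v_1 = (0, 0, 0)ᵀ = 0. ✓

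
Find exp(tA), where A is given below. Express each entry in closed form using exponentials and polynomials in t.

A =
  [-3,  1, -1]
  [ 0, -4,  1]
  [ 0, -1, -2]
e^{tA} =
  [exp(-3*t), t*exp(-3*t), -t*exp(-3*t)]
  [0, -t*exp(-3*t) + exp(-3*t), t*exp(-3*t)]
  [0, -t*exp(-3*t), t*exp(-3*t) + exp(-3*t)]

Strategy: write A = P · J · P⁻¹ where J is a Jordan canonical form, so e^{tA} = P · e^{tJ} · P⁻¹, and e^{tJ} can be computed block-by-block.

A has Jordan form
J =
  [-3,  1,  0]
  [ 0, -3,  0]
  [ 0,  0, -3]
(up to reordering of blocks).

Per-block formulas:
  For a 1×1 block at λ = -3: exp(t · [-3]) = [e^(-3t)].
  For a 2×2 Jordan block J_2(-3): exp(t · J_2(-3)) = e^(-3t)·(I + t·N), where N is the 2×2 nilpotent shift.

After assembling e^{tJ} and conjugating by P, we get:

e^{tA} =
  [exp(-3*t), t*exp(-3*t), -t*exp(-3*t)]
  [0, -t*exp(-3*t) + exp(-3*t), t*exp(-3*t)]
  [0, -t*exp(-3*t), t*exp(-3*t) + exp(-3*t)]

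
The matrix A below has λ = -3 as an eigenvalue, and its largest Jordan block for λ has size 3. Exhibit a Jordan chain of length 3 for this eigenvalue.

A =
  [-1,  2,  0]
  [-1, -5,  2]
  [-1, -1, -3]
A Jordan chain for λ = -3 of length 3:
v_1 = (2, -2, -1)ᵀ
v_2 = (2, -1, -1)ᵀ
v_3 = (1, 0, 0)ᵀ

Let N = A − (-3)·I. We want v_3 with N^3 v_3 = 0 but N^2 v_3 ≠ 0; then v_{j-1} := N · v_j for j = 3, …, 2.

Pick v_3 = (1, 0, 0)ᵀ.
Then v_2 = N · v_3 = (2, -1, -1)ᵀ.
Then v_1 = N · v_2 = (2, -2, -1)ᵀ.

Sanity check: (A − (-3)·I) v_1 = (0, 0, 0)ᵀ = 0. ✓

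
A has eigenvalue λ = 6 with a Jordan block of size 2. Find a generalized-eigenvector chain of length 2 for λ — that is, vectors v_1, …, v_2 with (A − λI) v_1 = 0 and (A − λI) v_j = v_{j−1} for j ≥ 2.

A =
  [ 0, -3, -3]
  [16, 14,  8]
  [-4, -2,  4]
A Jordan chain for λ = 6 of length 2:
v_1 = (-6, 16, -4)ᵀ
v_2 = (1, 0, 0)ᵀ

Let N = A − (6)·I. We want v_2 with N^2 v_2 = 0 but N^1 v_2 ≠ 0; then v_{j-1} := N · v_j for j = 2, …, 2.

Pick v_2 = (1, 0, 0)ᵀ.
Then v_1 = N · v_2 = (-6, 16, -4)ᵀ.

Sanity check: (A − (6)·I) v_1 = (0, 0, 0)ᵀ = 0. ✓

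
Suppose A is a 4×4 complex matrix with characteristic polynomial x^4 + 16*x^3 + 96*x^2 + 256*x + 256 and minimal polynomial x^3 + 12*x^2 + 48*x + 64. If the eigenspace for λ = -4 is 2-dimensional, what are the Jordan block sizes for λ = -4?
Block sizes for λ = -4: [3, 1]

Step 1 — from the characteristic polynomial, algebraic multiplicity of λ = -4 is 4. From dim ker(A − (-4)·I) = 2, there are exactly 2 Jordan blocks for λ = -4.
Step 2 — from the minimal polynomial, the factor (x + 4)^3 tells us the largest block for λ = -4 has size 3.
Step 3 — with total size 4, 2 blocks, and largest block 3, the block sizes (in nonincreasing order) are [3, 1].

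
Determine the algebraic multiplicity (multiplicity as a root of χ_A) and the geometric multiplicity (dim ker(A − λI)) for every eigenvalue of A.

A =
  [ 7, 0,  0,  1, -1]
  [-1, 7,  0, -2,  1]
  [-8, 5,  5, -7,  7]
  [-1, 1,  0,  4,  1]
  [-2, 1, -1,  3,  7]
λ = 6: alg = 5, geom = 2

Step 1 — factor the characteristic polynomial to read off the algebraic multiplicities:
  χ_A(x) = (x - 6)^5

Step 2 — compute geometric multiplicities via the rank-nullity identity g(λ) = n − rank(A − λI):
  rank(A − (6)·I) = 3, so dim ker(A − (6)·I) = n − 3 = 2

Summary:
  λ = 6: algebraic multiplicity = 5, geometric multiplicity = 2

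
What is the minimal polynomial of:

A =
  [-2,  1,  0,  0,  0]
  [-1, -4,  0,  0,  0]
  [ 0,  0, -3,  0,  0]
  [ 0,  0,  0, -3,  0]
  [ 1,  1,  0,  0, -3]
x^2 + 6*x + 9

The characteristic polynomial is χ_A(x) = (x + 3)^5, so the eigenvalues are known. The minimal polynomial is
  m_A(x) = Π_λ (x − λ)^{k_λ}
where k_λ is the size of the *largest* Jordan block for λ (equivalently, the smallest k with (A − λI)^k v = 0 for every generalised eigenvector v of λ).

  λ = -3: largest Jordan block has size 2, contributing (x + 3)^2

So m_A(x) = (x + 3)^2 = x^2 + 6*x + 9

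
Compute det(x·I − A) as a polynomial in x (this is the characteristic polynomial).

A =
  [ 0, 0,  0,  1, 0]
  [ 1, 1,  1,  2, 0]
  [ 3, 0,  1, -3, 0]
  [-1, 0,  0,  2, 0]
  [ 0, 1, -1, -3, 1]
x^5 - 5*x^4 + 10*x^3 - 10*x^2 + 5*x - 1

Expanding det(x·I − A) (e.g. by cofactor expansion or by noting that A is similar to its Jordan form J, which has the same characteristic polynomial as A) gives
  χ_A(x) = x^5 - 5*x^4 + 10*x^3 - 10*x^2 + 5*x - 1
which factors as (x - 1)^5. The eigenvalues (with algebraic multiplicities) are λ = 1 with multiplicity 5.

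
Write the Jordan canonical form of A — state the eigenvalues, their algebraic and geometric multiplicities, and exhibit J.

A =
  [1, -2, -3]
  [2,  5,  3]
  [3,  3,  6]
J_2(3) ⊕ J_1(6)

The characteristic polynomial is
  det(x·I − A) = x^3 - 12*x^2 + 45*x - 54 = (x - 6)*(x - 3)^2

Eigenvalues and multiplicities (the geometric multiplicity of λ is n − rank(A − λI), which equals the number of Jordan blocks for λ):
  λ = 3: algebraic multiplicity = 2, geometric multiplicity = 1
  λ = 6: algebraic multiplicity = 1, geometric multiplicity = 1

Determining the block sizes for each eigenvalue:
  λ = 3: one block (gm = 1), so the single block has size am = 2 → block sizes [2]
  λ = 6: one block (gm = 1), so the single block has size am = 1 → block sizes [1]

Assembling the blocks gives a Jordan form
J =
  [3, 1, 0]
  [0, 3, 0]
  [0, 0, 6]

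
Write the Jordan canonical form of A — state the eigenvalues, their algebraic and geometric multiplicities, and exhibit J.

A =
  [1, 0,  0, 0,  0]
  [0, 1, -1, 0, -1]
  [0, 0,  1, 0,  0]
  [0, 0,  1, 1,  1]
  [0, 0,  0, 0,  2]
J_2(1) ⊕ J_1(1) ⊕ J_1(1) ⊕ J_1(2)

The characteristic polynomial is
  det(x·I − A) = x^5 - 6*x^4 + 14*x^3 - 16*x^2 + 9*x - 2 = (x - 2)*(x - 1)^4

Eigenvalues and multiplicities (the geometric multiplicity of λ is n − rank(A − λI), which equals the number of Jordan blocks for λ):
  λ = 1: algebraic multiplicity = 4, geometric multiplicity = 3
  λ = 2: algebraic multiplicity = 1, geometric multiplicity = 1

Determining the block sizes for each eigenvalue:
  λ = 1: 3 blocks summing to 4 forces exactly one block of size 2 and the rest size 1 → block sizes [2, 1, 1]
  λ = 2: one block (gm = 1), so the single block has size am = 1 → block sizes [1]

Assembling the blocks gives a Jordan form
J =
  [1, 1, 0, 0, 0]
  [0, 1, 0, 0, 0]
  [0, 0, 1, 0, 0]
  [0, 0, 0, 1, 0]
  [0, 0, 0, 0, 2]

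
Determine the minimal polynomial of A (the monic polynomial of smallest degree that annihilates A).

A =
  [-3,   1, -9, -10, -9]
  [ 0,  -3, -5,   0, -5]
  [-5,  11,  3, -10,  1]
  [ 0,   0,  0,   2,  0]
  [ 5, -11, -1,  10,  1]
x^3 + 4*x^2 - 3*x - 18

The characteristic polynomial is χ_A(x) = (x - 2)^3*(x + 3)^2, so the eigenvalues are known. The minimal polynomial is
  m_A(x) = Π_λ (x − λ)^{k_λ}
where k_λ is the size of the *largest* Jordan block for λ (equivalently, the smallest k with (A − λI)^k v = 0 for every generalised eigenvector v of λ).

  λ = -3: largest Jordan block has size 2, contributing (x + 3)^2
  λ = 2: largest Jordan block has size 1, contributing (x − 2)

So m_A(x) = (x - 2)*(x + 3)^2 = x^3 + 4*x^2 - 3*x - 18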